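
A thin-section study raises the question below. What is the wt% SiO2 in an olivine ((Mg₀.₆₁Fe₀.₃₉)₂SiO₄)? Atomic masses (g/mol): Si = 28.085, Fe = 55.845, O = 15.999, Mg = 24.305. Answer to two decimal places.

Molar mass of (Mg₀.₆₁Fe₀.₃₉)₂SiO₄ = 1.22·24.305 + 0.78·55.845 + 1·28.085 + 4·15.999 = 165.292 g/mol.
Each formula unit contains 1 Si, equivalent to 1/1 = 1.0000 mol SiO2.
M(SiO2) = 1×28.085 + 2×15.999 = 60.083 g/mol.
Mass of SiO2 per formula unit = 1.0000 × 60.083 = 60.083 g.
SiO2 wt% = 60.083 / 165.292 × 100 = 36.35%.

36.35 wt%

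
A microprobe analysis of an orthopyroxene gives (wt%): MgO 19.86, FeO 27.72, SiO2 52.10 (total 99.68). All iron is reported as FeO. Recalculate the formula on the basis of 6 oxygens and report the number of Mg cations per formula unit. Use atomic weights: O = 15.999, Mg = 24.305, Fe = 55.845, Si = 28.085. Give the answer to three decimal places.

1.132 Mg apfu

MgO: 19.86/40.304 = 0.49276 mol → 0.49276 mol Mg, 0.49276 mol O.
FeO: 27.72/71.844 = 0.38584 mol → 0.38584 mol Fe, 0.38584 mol O.
SiO2: 52.10/60.083 = 0.86713 mol → 0.86713 mol Si, 1.73426 mol O.
Total oxygen = 2.61286 mol. Normalization factor = 6/2.61286 = 2.29633.
Mg per 6 O = 0.49276 × 2.29633 = 1.132.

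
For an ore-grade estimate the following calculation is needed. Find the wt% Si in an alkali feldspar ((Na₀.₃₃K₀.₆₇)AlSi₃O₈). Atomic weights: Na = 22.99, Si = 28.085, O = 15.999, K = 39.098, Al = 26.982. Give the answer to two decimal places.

30.86 mass %

Molar mass of (Na₀.₃₃K₀.₆₇)AlSi₃O₈: 0.33*22.99 + 0.67*39.098 + 1*26.982 + 3*28.085 + 8*15.999 = 273.011 g/mol.
Mass of Si per formula unit: 3 × 28.085 = 84.255 g.
Weight fraction Si = 84.255 / 273.011 = 0.3086.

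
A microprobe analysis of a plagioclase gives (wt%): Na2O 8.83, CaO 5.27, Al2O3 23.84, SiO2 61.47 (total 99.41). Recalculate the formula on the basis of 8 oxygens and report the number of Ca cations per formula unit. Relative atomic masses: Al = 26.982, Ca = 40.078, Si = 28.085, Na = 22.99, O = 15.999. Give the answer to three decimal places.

Na2O (M=61.979): mol = 0.14247; Na = 0.28494, O = 0.14247.
CaO (M=56.077): mol = 0.09398; Ca = 0.09398, O = 0.09398.
Al2O3 (M=101.961): mol = 0.23381; Al = 0.46762, O = 0.70143.
SiO2 (M=60.083): mol = 1.02308; Si = 1.02308, O = 2.04616.
ΣO = 2.98404; factor = 8/ΣO = 2.68093.
Ca apfu = 0.09398 × 2.68093 = 0.252.

0.252 Ca apfu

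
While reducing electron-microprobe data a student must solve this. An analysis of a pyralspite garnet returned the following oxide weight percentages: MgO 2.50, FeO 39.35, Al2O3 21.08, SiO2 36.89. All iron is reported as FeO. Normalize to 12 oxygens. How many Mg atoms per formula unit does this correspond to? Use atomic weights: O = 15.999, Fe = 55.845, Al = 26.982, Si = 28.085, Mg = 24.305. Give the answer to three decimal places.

2.50 wt% MgO ÷ 40.304 g/mol = 0.06203 mol, giving 0.06203 Mg and 0.06203 O.
39.35 wt% FeO ÷ 71.844 g/mol = 0.54771 mol, giving 0.54771 Fe and 0.54771 O.
21.08 wt% Al2O3 ÷ 101.961 g/mol = 0.20675 mol, giving 0.41350 Al and 0.62025 O.
36.89 wt% SiO2 ÷ 60.083 g/mol = 0.61398 mol, giving 0.61398 Si and 1.22796 O.
Oxygen sums to 2.45795; scaling by 12/2.45795 = 4.88212 puts the formula on 12 O.
Mg: 0.06203 × 4.88212 = 0.303 atoms per formula unit.

0.303 Mg apfu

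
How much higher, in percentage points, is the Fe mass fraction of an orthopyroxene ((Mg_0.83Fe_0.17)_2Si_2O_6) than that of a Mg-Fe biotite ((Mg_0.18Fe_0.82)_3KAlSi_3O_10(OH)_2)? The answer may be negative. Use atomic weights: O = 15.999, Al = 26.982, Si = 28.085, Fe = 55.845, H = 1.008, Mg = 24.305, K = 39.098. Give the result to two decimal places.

First mineral: 18.987 g Fe in 211.498 g formula = 8.98 wt% Fe.
Second mineral: 137.379 g Fe in 494.842 g formula = 27.76 wt% Fe.
8.98% − 27.76% gives a difference of -18.78 percentage points.

-18.78 percentage points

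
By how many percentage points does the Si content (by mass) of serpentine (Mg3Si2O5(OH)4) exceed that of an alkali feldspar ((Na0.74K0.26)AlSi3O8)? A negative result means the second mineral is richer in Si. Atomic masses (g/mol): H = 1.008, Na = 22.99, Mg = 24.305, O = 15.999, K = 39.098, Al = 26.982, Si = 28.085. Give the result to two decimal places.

-11.36 percentage points

Si in Mg3Si2O5(OH)4: molar mass 277.108 g/mol; 2×28.085 = 56.170 g → 20.27 wt%.
Si in (Na0.74K0.26)AlSi3O8: molar mass 266.407 g/mol; 3×28.085 = 84.255 g → 31.63 wt%.
Difference = 20.27 − 31.63 = -11.36 percentage points.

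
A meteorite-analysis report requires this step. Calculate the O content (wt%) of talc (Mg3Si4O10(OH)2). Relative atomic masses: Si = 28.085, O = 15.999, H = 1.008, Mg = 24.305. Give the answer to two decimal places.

50.62 wt%

Molar mass of Mg3Si4O10(OH)2: 3*24.305 + 4*28.085 + 12*15.999 + 2*1.008 = 379.259 g/mol.
Mass of O per formula unit: 12 × 15.999 = 191.988 g.
Weight fraction O = 191.988 / 379.259 = 0.5062.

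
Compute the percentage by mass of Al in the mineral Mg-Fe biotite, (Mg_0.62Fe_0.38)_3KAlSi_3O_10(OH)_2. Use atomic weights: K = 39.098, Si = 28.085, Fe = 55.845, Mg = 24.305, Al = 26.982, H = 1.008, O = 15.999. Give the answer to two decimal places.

5.95 weight percent

Formula mass = 1.86×24.305 + 1.14×55.845 + 1×39.098 + 1×26.982 + 3×28.085 + 12×15.999 + 2×1.008 = 453.210 g/mol, of which 26.982 g is Al.
So Al makes up 26.982/453.210 = 0.0595 of the mass, i.e. 5.95%.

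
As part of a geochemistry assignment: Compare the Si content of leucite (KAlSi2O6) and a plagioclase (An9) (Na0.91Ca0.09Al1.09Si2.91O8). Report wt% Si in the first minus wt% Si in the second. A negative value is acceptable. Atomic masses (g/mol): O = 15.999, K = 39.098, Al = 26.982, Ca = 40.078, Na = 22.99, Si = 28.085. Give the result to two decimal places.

M(KAlSi2O6) = 218.244 g/mol, so wt% Si = 56.170/218.244 × 100 = 25.74%.
M(Na0.91Ca0.09Al1.09Si2.91O8) = 263.658 g/mol, so wt% Si = 81.727/263.658 × 100 = 31.00%.
25.74 − 31.00 = -5.26 pp.

-5.26 percentage points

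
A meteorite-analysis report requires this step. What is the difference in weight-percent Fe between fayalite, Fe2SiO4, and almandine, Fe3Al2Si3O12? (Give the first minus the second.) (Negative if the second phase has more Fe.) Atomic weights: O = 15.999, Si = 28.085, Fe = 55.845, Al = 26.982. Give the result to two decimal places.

First mineral: 111.690 g Fe in 203.771 g formula = 54.81 wt% Fe.
Second mineral: 167.535 g Fe in 497.742 g formula = 33.66 wt% Fe.
54.81% − 33.66% gives a difference of 21.15 percentage points.

21.15 percentage points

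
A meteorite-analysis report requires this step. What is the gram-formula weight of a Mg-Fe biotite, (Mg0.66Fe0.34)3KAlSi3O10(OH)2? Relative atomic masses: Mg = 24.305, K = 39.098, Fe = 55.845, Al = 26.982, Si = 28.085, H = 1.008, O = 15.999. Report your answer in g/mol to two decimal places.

Mg: 1.98 × 24.305 = 48.1239
Fe: 1.02 × 55.845 = 56.9619
K: 1 × 39.098 = 39.0980
Al: 1 × 26.982 = 26.9820
Si: 3 × 28.085 = 84.2550
O: 12 × 15.999 = 191.9880
H: 2 × 1.008 = 2.0160
Summing the contributions gives the formula mass.

449.42 g/mol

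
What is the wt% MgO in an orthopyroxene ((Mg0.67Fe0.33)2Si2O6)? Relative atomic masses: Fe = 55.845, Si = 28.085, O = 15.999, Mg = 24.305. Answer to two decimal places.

24.37 wt%

M((Mg0.67Fe0.33)2Si2O6) = 221.590 g/mol; M(MgO) = 40.304 g/mol.
Moles MgO per formula unit = 1.34 Mg ÷ 1 = 1.3400.
MgO fraction = (1.3400 × 40.304) / 221.590 = 54.007/221.590 = 0.2437.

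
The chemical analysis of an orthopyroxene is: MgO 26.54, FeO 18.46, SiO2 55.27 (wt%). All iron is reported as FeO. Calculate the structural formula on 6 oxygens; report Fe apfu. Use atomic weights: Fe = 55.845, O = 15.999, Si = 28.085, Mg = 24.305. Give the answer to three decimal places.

MgO (M=40.304): mol = 0.65850; Mg = 0.65850, O = 0.65850.
FeO (M=71.844): mol = 0.25695; Fe = 0.25695, O = 0.25695.
SiO2 (M=60.083): mol = 0.91989; Si = 0.91989, O = 1.83978.
ΣO = 2.75523; factor = 6/ΣO = 2.17768.
Fe apfu = 0.25695 × 2.17768 = 0.560.

0.560 Fe apfu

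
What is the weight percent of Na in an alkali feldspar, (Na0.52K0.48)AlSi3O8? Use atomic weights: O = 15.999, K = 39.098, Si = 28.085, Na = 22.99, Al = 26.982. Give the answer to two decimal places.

M((Na0.52K0.48)AlSi3O8) = 269.951 g/mol.
Na contributes 0.52 × 22.99 = 11.955 g per mole.
11.955/269.951 = 0.0443 → 4.43%.

4.43 mass %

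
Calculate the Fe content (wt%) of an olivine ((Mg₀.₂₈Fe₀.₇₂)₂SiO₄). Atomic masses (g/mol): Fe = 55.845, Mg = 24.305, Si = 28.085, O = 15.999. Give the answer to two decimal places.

M((Mg₀.₂₈Fe₀.₇₂)₂SiO₄) = 186.109 g/mol.
Fe contributes 1.44 × 55.845 = 80.417 g per mole.
80.417/186.109 = 0.4321 → 43.21%.

43.21 wt%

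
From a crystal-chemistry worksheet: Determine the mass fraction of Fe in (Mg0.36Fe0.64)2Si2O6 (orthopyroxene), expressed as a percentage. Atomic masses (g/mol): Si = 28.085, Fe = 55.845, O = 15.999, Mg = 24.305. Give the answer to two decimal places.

Molar mass of (Mg0.36Fe0.64)2Si2O6: 0.72*24.305 + 1.28*55.845 + 2*28.085 + 6*15.999 = 241.145 g/mol.
Mass of Fe per formula unit: 1.28 × 55.845 = 71.482 g.
Weight fraction Fe = 71.482 / 241.145 = 0.2964.

29.64 wt%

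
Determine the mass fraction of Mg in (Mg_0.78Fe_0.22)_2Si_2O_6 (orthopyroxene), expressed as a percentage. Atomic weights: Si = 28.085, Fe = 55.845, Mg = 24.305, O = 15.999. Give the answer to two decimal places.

M((Mg_0.78Fe_0.22)_2Si_2O_6) = 214.652 g/mol.
Mg contributes 1.56 × 24.305 = 37.916 g per mole.
37.916/214.652 = 0.1766 → 17.66%.

17.66 wt%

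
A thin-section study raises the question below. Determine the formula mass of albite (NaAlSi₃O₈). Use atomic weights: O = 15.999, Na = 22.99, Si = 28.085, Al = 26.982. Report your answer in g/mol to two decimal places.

262.22 g/mol

Na: 1 × 22.99 = 22.9900
Al: 1 × 26.982 = 26.9820
Si: 3 × 28.085 = 84.2550
O: 8 × 15.999 = 127.9920
Summing the contributions gives the formula mass.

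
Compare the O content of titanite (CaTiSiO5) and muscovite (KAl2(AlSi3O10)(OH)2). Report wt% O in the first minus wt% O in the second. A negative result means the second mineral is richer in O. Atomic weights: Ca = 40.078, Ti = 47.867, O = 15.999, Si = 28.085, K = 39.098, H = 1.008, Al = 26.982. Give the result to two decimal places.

-7.39 percentage points

O in CaTiSiO5: molar mass 196.025 g/mol; 5×15.999 = 79.995 g → 40.81 wt%.
O in KAl2(AlSi3O10)(OH)2: molar mass 398.303 g/mol; 12×15.999 = 191.988 g → 48.20 wt%.
Difference = 40.81 − 48.20 = -7.39 percentage points.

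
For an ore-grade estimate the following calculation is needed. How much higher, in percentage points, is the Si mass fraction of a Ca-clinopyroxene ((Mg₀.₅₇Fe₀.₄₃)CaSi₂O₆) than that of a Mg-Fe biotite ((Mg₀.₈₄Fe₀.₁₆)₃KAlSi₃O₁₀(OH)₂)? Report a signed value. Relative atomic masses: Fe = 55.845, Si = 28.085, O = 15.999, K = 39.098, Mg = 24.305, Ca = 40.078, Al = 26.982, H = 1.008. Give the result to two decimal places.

M((Mg₀.₅₇Fe₀.₄₃)CaSi₂O₆) = 230.109 g/mol, so wt% Si = 56.170/230.109 × 100 = 24.41%.
M((Mg₀.₈₄Fe₀.₁₆)₃KAlSi₃O₁₀(OH)₂) = 432.393 g/mol, so wt% Si = 84.255/432.393 × 100 = 19.49%.
24.41 − 19.49 = 4.92 pp.

4.92 percentage points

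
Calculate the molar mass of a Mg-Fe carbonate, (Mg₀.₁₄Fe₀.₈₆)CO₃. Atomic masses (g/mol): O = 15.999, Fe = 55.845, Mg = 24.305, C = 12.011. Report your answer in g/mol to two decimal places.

111.44 g/mol

The formula mass is the sum 0.14×24.305 + 0.86×55.845 + 1×12.011 + 3×15.999.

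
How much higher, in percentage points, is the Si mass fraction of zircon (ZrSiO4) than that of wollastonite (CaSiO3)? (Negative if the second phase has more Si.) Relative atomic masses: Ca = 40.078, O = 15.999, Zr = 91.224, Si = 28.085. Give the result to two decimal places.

-8.86 percentage points

Si in ZrSiO4: molar mass 183.305 g/mol; 1×28.085 = 28.085 g → 15.32 wt%.
Si in CaSiO3: molar mass 116.160 g/mol; 1×28.085 = 28.085 g → 24.18 wt%.
Difference = 15.32 − 24.18 = -8.86 percentage points.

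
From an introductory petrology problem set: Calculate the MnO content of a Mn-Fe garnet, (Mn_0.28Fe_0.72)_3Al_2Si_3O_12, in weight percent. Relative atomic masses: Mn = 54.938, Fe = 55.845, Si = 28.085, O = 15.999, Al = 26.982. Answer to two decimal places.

Formula mass = 496.980 g/mol.
0.84 Mn → 0.8400 mol MnO per formula unit; M(MnO) = 70.937, so MnO mass = 59.587 g.
59.587/496.980 × 100 = 11.99 wt%.

11.99 wt%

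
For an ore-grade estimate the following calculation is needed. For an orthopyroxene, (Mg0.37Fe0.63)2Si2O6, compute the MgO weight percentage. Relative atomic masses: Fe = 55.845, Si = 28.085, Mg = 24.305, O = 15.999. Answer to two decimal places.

Molar mass of (Mg0.37Fe0.63)2Si2O6 = 0.74×24.305 + 1.26×55.845 + 2×28.085 + 6×15.999 = 240.514 g/mol.
Each formula unit contains 0.74 Mg, equivalent to 0.74/1 = 0.7400 mol MgO.
M(MgO) = 1×24.305 + 1×15.999 = 40.304 g/mol.
Mass of MgO per formula unit = 0.7400 × 40.304 = 29.825 g.
MgO wt% = 29.825 / 240.514 × 100 = 12.40%.

12.40 wt%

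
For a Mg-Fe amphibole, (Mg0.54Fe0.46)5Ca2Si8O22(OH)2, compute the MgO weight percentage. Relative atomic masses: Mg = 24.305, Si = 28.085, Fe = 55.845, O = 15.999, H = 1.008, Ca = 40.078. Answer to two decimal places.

12.30 wt%

Molar mass of (Mg0.54Fe0.46)5Ca2Si8O22(OH)2 = 2.70·24.305 + 2.30·55.845 + 2·40.078 + 8·28.085 + 24·15.999 + 2·1.008 = 884.895 g/mol.
Each formula unit contains 2.70 Mg, equivalent to 2.70/1 = 2.7000 mol MgO.
M(MgO) = 1×24.305 + 1×15.999 = 40.304 g/mol.
Mass of MgO per formula unit = 2.7000 × 40.304 = 108.821 g.
MgO wt% = 108.821 / 884.895 × 100 = 12.30%.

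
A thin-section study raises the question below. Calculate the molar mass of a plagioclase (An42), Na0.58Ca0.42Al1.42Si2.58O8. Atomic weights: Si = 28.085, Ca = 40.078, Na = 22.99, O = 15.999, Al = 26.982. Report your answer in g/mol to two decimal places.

M = 0.58·22.99 + 0.42·40.078 + 1.42·26.982 + 2.58·28.085 + 8·15.999

268.93 g/mol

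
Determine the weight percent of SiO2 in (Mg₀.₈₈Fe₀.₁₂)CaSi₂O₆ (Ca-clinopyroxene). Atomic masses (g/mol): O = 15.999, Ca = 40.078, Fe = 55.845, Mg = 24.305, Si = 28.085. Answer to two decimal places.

54.54 wt%

M((Mg₀.₈₈Fe₀.₁₂)CaSi₂O₆) = 220.332 g/mol; M(SiO2) = 60.083 g/mol.
Moles SiO2 per formula unit = 2 Si ÷ 1 = 2.0000.
SiO2 fraction = (2.0000 × 60.083) / 220.332 = 120.166/220.332 = 0.5454.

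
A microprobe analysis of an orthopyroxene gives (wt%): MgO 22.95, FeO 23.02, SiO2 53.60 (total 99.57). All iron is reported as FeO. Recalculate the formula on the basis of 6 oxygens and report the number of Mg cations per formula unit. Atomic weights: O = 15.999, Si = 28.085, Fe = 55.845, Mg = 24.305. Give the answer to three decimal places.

22.95 wt% MgO ÷ 40.304 g/mol = 0.56942 mol, giving 0.56942 Mg and 0.56942 O.
23.02 wt% FeO ÷ 71.844 g/mol = 0.32042 mol, giving 0.32042 Fe and 0.32042 O.
53.60 wt% SiO2 ÷ 60.083 g/mol = 0.89210 mol, giving 0.89210 Si and 1.78420 O.
Oxygen sums to 2.67404; scaling by 6/2.67404 = 2.24380 puts the formula on 6 O.
Mg: 0.56942 × 2.24380 = 1.278 atoms per formula unit.

1.278 Mg apfu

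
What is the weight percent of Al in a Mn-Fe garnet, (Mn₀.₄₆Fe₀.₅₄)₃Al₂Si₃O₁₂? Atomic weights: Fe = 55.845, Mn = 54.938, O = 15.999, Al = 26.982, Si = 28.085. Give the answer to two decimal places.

10.87 mass %

Formula mass = 1.38·54.938 + 1.62·55.845 + 2·26.982 + 3·28.085 + 12·15.999 = 496.490 g/mol, of which 53.964 g is Al.
So Al makes up 53.964/496.490 = 0.1087 of the mass, i.e. 10.87%.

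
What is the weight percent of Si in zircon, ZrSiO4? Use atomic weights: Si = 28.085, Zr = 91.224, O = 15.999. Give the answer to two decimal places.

M(ZrSiO4) = 183.305 g/mol.
Si contributes 1 × 28.085 = 28.085 g per mole.
28.085/183.305 = 0.1532 → 15.32%.

15.32 mass %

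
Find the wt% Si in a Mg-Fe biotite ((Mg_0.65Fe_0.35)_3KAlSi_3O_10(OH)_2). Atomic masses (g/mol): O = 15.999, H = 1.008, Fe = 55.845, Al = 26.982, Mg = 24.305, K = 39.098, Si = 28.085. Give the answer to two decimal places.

18.71 mass %

Formula mass = 1.95*24.305 + 1.05*55.845 + 1*39.098 + 1*26.982 + 3*28.085 + 12*15.999 + 2*1.008 = 450.371 g/mol, of which 84.255 g is Si.
So Si makes up 84.255/450.371 = 0.1871 of the mass, i.e. 18.71%.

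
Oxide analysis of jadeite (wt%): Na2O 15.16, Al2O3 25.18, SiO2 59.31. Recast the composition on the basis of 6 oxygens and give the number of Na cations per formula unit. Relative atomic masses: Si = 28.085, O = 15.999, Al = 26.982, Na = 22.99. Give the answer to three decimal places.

15.16 wt% Na2O ÷ 61.979 g/mol = 0.24460 mol, giving 0.48920 Na and 0.24460 O.
25.18 wt% Al2O3 ÷ 101.961 g/mol = 0.24696 mol, giving 0.49392 Al and 0.74088 O.
59.31 wt% SiO2 ÷ 60.083 g/mol = 0.98713 mol, giving 0.98713 Si and 1.97426 O.
Oxygen sums to 2.95974; scaling by 6/2.95974 = 2.02721 puts the formula on 6 O.
Na: 0.48920 × 2.02721 = 0.992 atoms per formula unit.

0.992 Na apfu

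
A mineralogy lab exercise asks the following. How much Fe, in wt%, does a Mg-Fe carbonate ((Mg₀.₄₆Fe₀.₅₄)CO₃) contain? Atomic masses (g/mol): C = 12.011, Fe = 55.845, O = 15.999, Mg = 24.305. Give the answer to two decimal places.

Molar mass of (Mg₀.₄₆Fe₀.₅₄)CO₃: 0.46·24.305 + 0.54·55.845 + 1·12.011 + 3·15.999 = 101.345 g/mol.
Mass of Fe per formula unit: 0.54 × 55.845 = 30.156 g.
Weight fraction Fe = 30.156 / 101.345 = 0.2976.

29.76 wt%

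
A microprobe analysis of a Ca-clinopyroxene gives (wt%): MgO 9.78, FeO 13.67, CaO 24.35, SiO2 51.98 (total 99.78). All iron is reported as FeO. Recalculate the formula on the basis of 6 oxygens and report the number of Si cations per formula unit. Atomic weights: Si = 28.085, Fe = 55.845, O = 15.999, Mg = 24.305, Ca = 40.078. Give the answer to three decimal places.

9.78 wt% MgO ÷ 40.304 g/mol = 0.24266 mol, giving 0.24266 Mg and 0.24266 O.
13.67 wt% FeO ÷ 71.844 g/mol = 0.19027 mol, giving 0.19027 Fe and 0.19027 O.
24.35 wt% CaO ÷ 56.077 g/mol = 0.43422 mol, giving 0.43422 Ca and 0.43422 O.
51.98 wt% SiO2 ÷ 60.083 g/mol = 0.86514 mol, giving 0.86514 Si and 1.73028 O.
Oxygen sums to 2.59743; scaling by 6/2.59743 = 2.30998 puts the formula on 6 O.
Si: 0.86514 × 2.30998 = 1.998 atoms per formula unit.

1.998 Si apfu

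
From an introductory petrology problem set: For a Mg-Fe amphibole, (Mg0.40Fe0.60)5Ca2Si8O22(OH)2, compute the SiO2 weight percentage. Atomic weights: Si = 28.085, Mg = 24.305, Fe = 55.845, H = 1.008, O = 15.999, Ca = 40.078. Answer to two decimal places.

Formula mass = 906.973 g/mol.
8 Si → 8.0000 mol SiO2 per formula unit; M(SiO2) = 60.083, so SiO2 mass = 480.664 g.
480.664/906.973 × 100 = 53.00 wt%.

53.00 wt%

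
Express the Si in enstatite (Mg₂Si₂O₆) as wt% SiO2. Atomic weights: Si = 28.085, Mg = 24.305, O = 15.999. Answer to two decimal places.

M(Mg₂Si₂O₆) = 200.774 g/mol; M(SiO2) = 60.083 g/mol.
Moles SiO2 per formula unit = 2 Si ÷ 1 = 2.0000.
SiO2 fraction = (2.0000 × 60.083) / 200.774 = 120.166/200.774 = 0.5985.

59.85 wt%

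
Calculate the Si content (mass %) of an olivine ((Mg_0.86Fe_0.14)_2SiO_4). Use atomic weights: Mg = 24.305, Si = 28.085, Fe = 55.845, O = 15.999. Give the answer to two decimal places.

Formula mass = 1.72×24.305 + 0.28×55.845 + 1×28.085 + 4×15.999 = 149.522 g/mol, of which 28.085 g is Si.
So Si makes up 28.085/149.522 = 0.1878 of the mass, i.e. 18.78%.

18.78 mass %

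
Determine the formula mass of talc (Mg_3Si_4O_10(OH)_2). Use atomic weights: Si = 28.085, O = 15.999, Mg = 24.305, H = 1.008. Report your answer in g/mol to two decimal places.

The formula mass is the sum 3*24.305 + 4*28.085 + 12*15.999 + 2*1.008.

379.26 g/mol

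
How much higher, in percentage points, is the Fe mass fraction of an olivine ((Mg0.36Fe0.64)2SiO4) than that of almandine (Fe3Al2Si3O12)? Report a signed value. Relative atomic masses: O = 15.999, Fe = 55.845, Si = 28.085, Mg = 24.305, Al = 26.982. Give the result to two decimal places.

5.82 percentage points

First mineral: 71.482 g Fe in 181.062 g formula = 39.48 wt% Fe.
Second mineral: 167.535 g Fe in 497.742 g formula = 33.66 wt% Fe.
39.48% − 33.66% gives a difference of 5.82 percentage points.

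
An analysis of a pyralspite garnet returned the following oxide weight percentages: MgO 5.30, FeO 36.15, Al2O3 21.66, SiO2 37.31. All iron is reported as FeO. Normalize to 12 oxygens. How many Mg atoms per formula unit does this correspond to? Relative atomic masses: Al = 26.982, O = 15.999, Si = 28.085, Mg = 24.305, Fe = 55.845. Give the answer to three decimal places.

5.30 wt% MgO ÷ 40.304 g/mol = 0.13150 mol, giving 0.13150 Mg and 0.13150 O.
36.15 wt% FeO ÷ 71.844 g/mol = 0.50317 mol, giving 0.50317 Fe and 0.50317 O.
21.66 wt% Al2O3 ÷ 101.961 g/mol = 0.21243 mol, giving 0.42486 Al and 0.63729 O.
37.31 wt% SiO2 ÷ 60.083 g/mol = 0.62097 mol, giving 0.62097 Si and 1.24194 O.
Oxygen sums to 2.51390; scaling by 12/2.51390 = 4.77346 puts the formula on 12 O.
Mg: 0.13150 × 4.77346 = 0.628 atoms per formula unit.

0.628 Mg apfu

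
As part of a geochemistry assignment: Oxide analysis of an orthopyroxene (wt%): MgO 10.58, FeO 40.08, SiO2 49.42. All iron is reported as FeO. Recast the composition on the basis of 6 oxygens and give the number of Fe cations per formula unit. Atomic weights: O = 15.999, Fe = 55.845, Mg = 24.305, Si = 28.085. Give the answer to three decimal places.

1.358 Fe apfu

MgO (M=40.304): mol = 0.26250; Mg = 0.26250, O = 0.26250.
FeO (M=71.844): mol = 0.55788; Fe = 0.55788, O = 0.55788.
SiO2 (M=60.083): mol = 0.82253; Si = 0.82253, O = 1.64506.
ΣO = 2.46544; factor = 6/ΣO = 2.43364.
Fe apfu = 0.55788 × 2.43364 = 1.358.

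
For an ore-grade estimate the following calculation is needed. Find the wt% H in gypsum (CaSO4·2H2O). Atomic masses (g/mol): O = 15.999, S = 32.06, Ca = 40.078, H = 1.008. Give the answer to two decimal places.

Molar mass of CaSO4·2H2O: 1×40.078 + 1×32.06 + 6×15.999 + 4×1.008 = 172.164 g/mol.
Mass of H per formula unit: 4 × 1.008 = 4.032 g.
Weight fraction H = 4.032 / 172.164 = 0.0234.

2.34 mass %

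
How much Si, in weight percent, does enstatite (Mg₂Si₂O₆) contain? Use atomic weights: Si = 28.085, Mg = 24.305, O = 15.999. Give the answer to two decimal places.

27.98 weight percent

Formula mass = 2×24.305 + 2×28.085 + 6×15.999 = 200.774 g/mol, of which 56.170 g is Si.
So Si makes up 56.170/200.774 = 0.2798 of the mass, i.e. 27.98%.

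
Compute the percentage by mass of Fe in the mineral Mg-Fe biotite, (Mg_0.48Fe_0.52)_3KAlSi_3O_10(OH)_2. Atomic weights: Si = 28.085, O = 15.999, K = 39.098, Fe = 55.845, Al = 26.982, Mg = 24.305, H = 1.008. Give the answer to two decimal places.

Formula mass = 1.44*24.305 + 1.56*55.845 + 1*39.098 + 1*26.982 + 3*28.085 + 12*15.999 + 2*1.008 = 466.456 g/mol, of which 87.118 g is Fe.
So Fe makes up 87.118/466.456 = 0.1868 of the mass, i.e. 18.68%.

18.68 mass %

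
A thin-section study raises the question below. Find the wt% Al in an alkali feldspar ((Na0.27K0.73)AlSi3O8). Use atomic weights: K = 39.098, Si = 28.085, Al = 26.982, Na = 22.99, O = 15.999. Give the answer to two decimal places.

9.85 weight percent

Molar mass of (Na0.27K0.73)AlSi3O8: 0.27×22.99 + 0.73×39.098 + 1×26.982 + 3×28.085 + 8×15.999 = 273.978 g/mol.
Mass of Al per formula unit: 1 × 26.982 = 26.982 g.
Weight fraction Al = 26.982 / 273.978 = 0.0985.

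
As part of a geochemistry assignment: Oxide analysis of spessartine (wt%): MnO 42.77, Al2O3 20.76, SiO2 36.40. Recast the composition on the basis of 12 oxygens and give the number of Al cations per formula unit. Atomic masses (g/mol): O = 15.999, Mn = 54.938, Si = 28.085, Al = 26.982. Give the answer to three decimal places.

2.015 Al apfu

MnO (M=70.937): mol = 0.60293; Mn = 0.60293, O = 0.60293.
Al2O3 (M=101.961): mol = 0.20361; Al = 0.40722, O = 0.61083.
SiO2 (M=60.083): mol = 0.60583; Si = 0.60583, O = 1.21166.
ΣO = 2.42542; factor = 12/ΣO = 4.94760.
Al apfu = 0.40722 × 4.94760 = 2.015.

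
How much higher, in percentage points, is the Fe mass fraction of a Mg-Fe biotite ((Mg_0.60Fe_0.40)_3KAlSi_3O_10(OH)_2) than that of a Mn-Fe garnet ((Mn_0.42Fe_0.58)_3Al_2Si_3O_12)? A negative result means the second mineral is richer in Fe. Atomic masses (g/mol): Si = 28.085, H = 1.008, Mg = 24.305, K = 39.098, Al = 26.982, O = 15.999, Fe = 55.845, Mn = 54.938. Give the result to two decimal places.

-4.84 percentage points

M((Mg_0.60Fe_0.40)_3KAlSi_3O_10(OH)_2) = 455.102 g/mol, so wt% Fe = 67.014/455.102 × 100 = 14.73%.
M((Mn_0.42Fe_0.58)_3Al_2Si_3O_12) = 496.599 g/mol, so wt% Fe = 97.170/496.599 × 100 = 19.57%.
14.73 − 19.57 = -4.84 pp.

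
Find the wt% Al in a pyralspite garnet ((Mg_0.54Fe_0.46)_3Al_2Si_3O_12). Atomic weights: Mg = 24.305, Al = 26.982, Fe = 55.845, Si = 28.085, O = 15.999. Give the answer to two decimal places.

12.08 mass %

Formula mass = 1.62*24.305 + 1.38*55.845 + 2*26.982 + 3*28.085 + 12*15.999 = 446.647 g/mol, of which 53.964 g is Al.
So Al makes up 53.964/446.647 = 0.1208 of the mass, i.e. 12.08%.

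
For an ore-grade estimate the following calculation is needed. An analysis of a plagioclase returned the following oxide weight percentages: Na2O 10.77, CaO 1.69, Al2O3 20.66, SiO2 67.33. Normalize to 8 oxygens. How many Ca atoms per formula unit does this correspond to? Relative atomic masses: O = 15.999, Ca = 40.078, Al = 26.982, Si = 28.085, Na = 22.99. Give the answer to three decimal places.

Na2O: 10.77/61.979 = 0.17377 mol → 0.34754 mol Na, 0.17377 mol O.
CaO: 1.69/56.077 = 0.03014 mol → 0.03014 mol Ca, 0.03014 mol O.
Al2O3: 20.66/101.961 = 0.20263 mol → 0.40526 mol Al, 0.60789 mol O.
SiO2: 67.33/60.083 = 1.12062 mol → 1.12062 mol Si, 2.24124 mol O.
Total oxygen = 3.05304 mol. Normalization factor = 8/3.05304 = 2.62034.
Ca per 8 O = 0.03014 × 2.62034 = 0.079.

0.079 Ca apfu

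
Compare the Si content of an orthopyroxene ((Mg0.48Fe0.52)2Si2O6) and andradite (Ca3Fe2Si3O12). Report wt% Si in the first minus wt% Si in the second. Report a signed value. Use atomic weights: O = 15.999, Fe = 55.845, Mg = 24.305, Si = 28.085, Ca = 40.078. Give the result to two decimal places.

7.47 percentage points

M((Mg0.48Fe0.52)2Si2O6) = 233.576 g/mol, so wt% Si = 56.170/233.576 × 100 = 24.05%.
M(Ca3Fe2Si3O12) = 508.167 g/mol, so wt% Si = 84.255/508.167 × 100 = 16.58%.
24.05 − 16.58 = 7.47 pp.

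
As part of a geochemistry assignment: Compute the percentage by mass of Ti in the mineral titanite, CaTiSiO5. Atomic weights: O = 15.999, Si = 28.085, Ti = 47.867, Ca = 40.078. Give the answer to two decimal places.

24.42 mass %

M(CaTiSiO5) = 196.025 g/mol.
Ti contributes 1 × 47.867 = 47.867 g per mole.
47.867/196.025 = 0.2442 → 24.42%.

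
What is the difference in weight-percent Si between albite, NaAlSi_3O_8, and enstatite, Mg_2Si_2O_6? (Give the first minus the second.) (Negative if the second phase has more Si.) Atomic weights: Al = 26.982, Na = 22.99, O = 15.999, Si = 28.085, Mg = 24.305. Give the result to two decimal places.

First mineral: 84.255 g Si in 262.219 g formula = 32.13 wt% Si.
Second mineral: 56.170 g Si in 200.774 g formula = 27.98 wt% Si.
32.13% − 27.98% gives a difference of 4.15 percentage points.

4.15 percentage points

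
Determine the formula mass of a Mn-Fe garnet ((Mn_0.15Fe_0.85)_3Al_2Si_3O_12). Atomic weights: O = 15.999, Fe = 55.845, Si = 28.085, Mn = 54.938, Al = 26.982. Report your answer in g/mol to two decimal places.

497.33 g/mol

The formula mass is the sum 0.45×54.938 + 2.55×55.845 + 2×26.982 + 3×28.085 + 12×15.999.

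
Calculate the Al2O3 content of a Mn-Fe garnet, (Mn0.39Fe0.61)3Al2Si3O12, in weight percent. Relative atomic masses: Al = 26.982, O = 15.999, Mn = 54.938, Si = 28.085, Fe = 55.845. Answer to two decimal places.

M((Mn0.39Fe0.61)3Al2Si3O12) = 496.681 g/mol; M(Al2O3) = 101.961 g/mol.
Moles Al2O3 per formula unit = 2 Al ÷ 2 = 1.0000.
Al2O3 fraction = (1.0000 × 101.961) / 496.681 = 101.961/496.681 = 0.2053.

20.53 wt%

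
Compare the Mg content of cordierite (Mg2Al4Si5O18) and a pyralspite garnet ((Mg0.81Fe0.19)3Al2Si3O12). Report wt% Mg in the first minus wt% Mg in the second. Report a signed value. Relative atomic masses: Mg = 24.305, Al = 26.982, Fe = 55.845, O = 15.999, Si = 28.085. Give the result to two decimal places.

-5.72 percentage points

Mg in Mg2Al4Si5O18: molar mass 584.945 g/mol; 2×24.305 = 48.610 g → 8.31 wt%.
Mg in (Mg0.81Fe0.19)3Al2Si3O12: molar mass 421.100 g/mol; 2.43×24.305 = 59.061 g → 14.03 wt%.
Difference = 8.31 − 14.03 = -5.72 percentage points.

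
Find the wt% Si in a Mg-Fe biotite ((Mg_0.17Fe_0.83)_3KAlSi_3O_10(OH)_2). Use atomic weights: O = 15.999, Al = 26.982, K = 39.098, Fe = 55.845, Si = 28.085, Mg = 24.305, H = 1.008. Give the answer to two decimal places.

Molar mass of (Mg_0.17Fe_0.83)_3KAlSi_3O_10(OH)_2: 0.51*24.305 + 2.49*55.845 + 1*39.098 + 1*26.982 + 3*28.085 + 12*15.999 + 2*1.008 = 495.789 g/mol.
Mass of Si per formula unit: 3 × 28.085 = 84.255 g.
Weight fraction Si = 84.255 / 495.789 = 0.1699.

16.99 mass %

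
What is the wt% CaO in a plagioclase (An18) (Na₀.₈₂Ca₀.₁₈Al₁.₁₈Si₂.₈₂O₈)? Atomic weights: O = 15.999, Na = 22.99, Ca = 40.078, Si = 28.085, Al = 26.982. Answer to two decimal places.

Molar mass of Na₀.₈₂Ca₀.₁₈Al₁.₁₈Si₂.₈₂O₈ = 0.82*22.99 + 0.18*40.078 + 1.18*26.982 + 2.82*28.085 + 8*15.999 = 265.096 g/mol.
Each formula unit contains 0.18 Ca, equivalent to 0.18/1 = 0.1800 mol CaO.
M(CaO) = 1×40.078 + 1×15.999 = 56.077 g/mol.
Mass of CaO per formula unit = 0.1800 × 56.077 = 10.094 g.
CaO wt% = 10.094 / 265.096 × 100 = 3.81%.

3.81 wt%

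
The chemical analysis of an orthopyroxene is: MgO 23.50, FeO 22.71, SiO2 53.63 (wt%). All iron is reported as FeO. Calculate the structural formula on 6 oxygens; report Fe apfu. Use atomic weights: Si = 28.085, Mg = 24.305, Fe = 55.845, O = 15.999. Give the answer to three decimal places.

MgO: 23.50/40.304 = 0.58307 mol → 0.58307 mol Mg, 0.58307 mol O.
FeO: 22.71/71.844 = 0.31610 mol → 0.31610 mol Fe, 0.31610 mol O.
SiO2: 53.63/60.083 = 0.89260 mol → 0.89260 mol Si, 1.78520 mol O.
Total oxygen = 2.68437 mol. Normalization factor = 6/2.68437 = 2.23516.
Fe per 6 O = 0.31610 × 2.23516 = 0.707.

0.707 Fe apfu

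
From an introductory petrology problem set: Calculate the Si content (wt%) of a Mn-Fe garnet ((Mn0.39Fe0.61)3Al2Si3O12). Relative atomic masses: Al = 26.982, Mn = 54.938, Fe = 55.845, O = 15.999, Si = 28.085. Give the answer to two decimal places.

Molar mass of (Mn0.39Fe0.61)3Al2Si3O12: 1.17×54.938 + 1.83×55.845 + 2×26.982 + 3×28.085 + 12×15.999 = 496.681 g/mol.
Mass of Si per formula unit: 3 × 28.085 = 84.255 g.
Weight fraction Si = 84.255 / 496.681 = 0.1696.

16.96 wt%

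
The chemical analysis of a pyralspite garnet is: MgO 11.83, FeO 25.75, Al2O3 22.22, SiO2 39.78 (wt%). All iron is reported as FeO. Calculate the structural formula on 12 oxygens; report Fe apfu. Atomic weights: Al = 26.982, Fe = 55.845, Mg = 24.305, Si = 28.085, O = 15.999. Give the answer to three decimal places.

1.635 Fe apfu

11.83 wt% MgO ÷ 40.304 g/mol = 0.29352 mol, giving 0.29352 Mg and 0.29352 O.
25.75 wt% FeO ÷ 71.844 g/mol = 0.35842 mol, giving 0.35842 Fe and 0.35842 O.
22.22 wt% Al2O3 ÷ 101.961 g/mol = 0.21793 mol, giving 0.43586 Al and 0.65379 O.
39.78 wt% SiO2 ÷ 60.083 g/mol = 0.66208 mol, giving 0.66208 Si and 1.32416 O.
Oxygen sums to 2.62989; scaling by 12/2.62989 = 4.56293 puts the formula on 12 O.
Fe: 0.35842 × 4.56293 = 1.635 atoms per formula unit.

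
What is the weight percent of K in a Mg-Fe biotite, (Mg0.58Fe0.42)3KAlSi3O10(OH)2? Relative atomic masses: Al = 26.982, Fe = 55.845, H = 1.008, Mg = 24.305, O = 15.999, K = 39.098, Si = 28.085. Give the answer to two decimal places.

8.56 weight percent

Molar mass of (Mg0.58Fe0.42)3KAlSi3O10(OH)2: 1.74*24.305 + 1.26*55.845 + 1*39.098 + 1*26.982 + 3*28.085 + 12*15.999 + 2*1.008 = 456.994 g/mol.
Mass of K per formula unit: 1 × 39.098 = 39.098 g.
Weight fraction K = 39.098 / 456.994 = 0.0856.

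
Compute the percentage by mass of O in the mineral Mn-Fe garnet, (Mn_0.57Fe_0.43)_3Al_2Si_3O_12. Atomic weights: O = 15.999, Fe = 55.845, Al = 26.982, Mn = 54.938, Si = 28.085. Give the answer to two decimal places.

38.69 mass %

M((Mn_0.57Fe_0.43)_3Al_2Si_3O_12) = 496.191 g/mol.
O contributes 12 × 15.999 = 191.988 g per mole.
191.988/496.191 = 0.3869 → 38.69%.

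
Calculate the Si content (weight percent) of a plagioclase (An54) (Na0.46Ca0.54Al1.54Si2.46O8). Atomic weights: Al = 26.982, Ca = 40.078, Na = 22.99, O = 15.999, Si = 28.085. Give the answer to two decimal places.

25.51 weight percent

Formula mass = 0.46*22.99 + 0.54*40.078 + 1.54*26.982 + 2.46*28.085 + 8*15.999 = 270.851 g/mol, of which 69.089 g is Si.
So Si makes up 69.089/270.851 = 0.2551 of the mass, i.e. 25.51%.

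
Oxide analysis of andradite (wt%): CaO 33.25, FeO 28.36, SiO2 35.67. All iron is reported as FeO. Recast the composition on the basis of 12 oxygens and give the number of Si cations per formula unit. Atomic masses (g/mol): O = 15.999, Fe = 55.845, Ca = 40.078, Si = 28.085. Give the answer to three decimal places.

CaO: 33.25/56.077 = 0.59293 mol → 0.59293 mol Ca, 0.59293 mol O.
FeO: 28.36/71.844 = 0.39474 mol → 0.39474 mol Fe, 0.39474 mol O.
SiO2: 35.67/60.083 = 0.59368 mol → 0.59368 mol Si, 1.18736 mol O.
Total oxygen = 2.17503 mol. Normalization factor = 12/2.17503 = 5.51717.
Si per 12 O = 0.59368 × 5.51717 = 3.275.

3.275 Si apfu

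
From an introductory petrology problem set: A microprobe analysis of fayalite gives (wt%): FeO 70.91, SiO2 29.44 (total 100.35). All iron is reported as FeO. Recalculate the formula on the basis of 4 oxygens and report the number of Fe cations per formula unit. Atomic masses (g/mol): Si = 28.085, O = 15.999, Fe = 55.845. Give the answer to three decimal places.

70.91 wt% FeO ÷ 71.844 g/mol = 0.98700 mol, giving 0.98700 Fe and 0.98700 O.
29.44 wt% SiO2 ÷ 60.083 g/mol = 0.48999 mol, giving 0.48999 Si and 0.97998 O.
Oxygen sums to 1.96698; scaling by 4/1.96698 = 2.03357 puts the formula on 4 O.
Fe: 0.98700 × 2.03357 = 2.007 atoms per formula unit.

2.007 Fe apfu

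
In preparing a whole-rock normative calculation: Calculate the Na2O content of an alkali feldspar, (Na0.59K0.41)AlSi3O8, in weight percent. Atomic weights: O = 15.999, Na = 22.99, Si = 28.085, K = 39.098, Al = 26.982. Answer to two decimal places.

6.80 wt%

Formula mass = 268.823 g/mol.
0.59 Na → 0.2950 mol Na2O per formula unit; M(Na2O) = 61.979, so Na2O mass = 18.284 g.
18.284/268.823 × 100 = 6.80 wt%.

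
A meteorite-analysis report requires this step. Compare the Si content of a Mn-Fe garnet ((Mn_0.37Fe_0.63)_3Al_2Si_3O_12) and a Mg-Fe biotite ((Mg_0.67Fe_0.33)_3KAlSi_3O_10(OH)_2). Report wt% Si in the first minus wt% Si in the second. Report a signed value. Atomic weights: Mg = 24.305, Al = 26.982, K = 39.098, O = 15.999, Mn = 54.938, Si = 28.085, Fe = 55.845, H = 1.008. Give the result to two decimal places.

M((Mn_0.37Fe_0.63)_3Al_2Si_3O_12) = 496.735 g/mol, so wt% Si = 84.255/496.735 × 100 = 16.96%.
M((Mg_0.67Fe_0.33)_3KAlSi_3O_10(OH)_2) = 448.479 g/mol, so wt% Si = 84.255/448.479 × 100 = 18.79%.
16.96 − 18.79 = -1.83 pp.

-1.83 percentage points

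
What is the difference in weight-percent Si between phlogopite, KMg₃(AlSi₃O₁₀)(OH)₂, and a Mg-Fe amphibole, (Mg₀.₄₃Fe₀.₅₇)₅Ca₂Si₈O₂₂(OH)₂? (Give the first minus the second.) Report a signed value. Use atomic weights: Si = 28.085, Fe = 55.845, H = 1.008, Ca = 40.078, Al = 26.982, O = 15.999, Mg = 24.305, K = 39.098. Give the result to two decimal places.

Si in KMg₃(AlSi₃O₁₀)(OH)₂: molar mass 417.254 g/mol; 3×28.085 = 84.255 g → 20.19 wt%.
Si in (Mg₀.₄₃Fe₀.₅₇)₅Ca₂Si₈O₂₂(OH)₂: molar mass 902.242 g/mol; 8×28.085 = 224.680 g → 24.90 wt%.
Difference = 20.19 − 24.90 = -4.71 percentage points.

-4.71 percentage points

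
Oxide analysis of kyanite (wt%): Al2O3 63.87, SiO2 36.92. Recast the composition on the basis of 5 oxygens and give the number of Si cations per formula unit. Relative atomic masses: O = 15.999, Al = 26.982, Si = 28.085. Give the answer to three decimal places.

Al2O3: 63.87/101.961 = 0.62642 mol → 1.25284 mol Al, 1.87926 mol O.
SiO2: 36.92/60.083 = 0.61448 mol → 0.61448 mol Si, 1.22896 mol O.
Total oxygen = 3.10822 mol. Normalization factor = 5/3.10822 = 1.60864.
Si per 5 O = 0.61448 × 1.60864 = 0.988.

0.988 Si apfu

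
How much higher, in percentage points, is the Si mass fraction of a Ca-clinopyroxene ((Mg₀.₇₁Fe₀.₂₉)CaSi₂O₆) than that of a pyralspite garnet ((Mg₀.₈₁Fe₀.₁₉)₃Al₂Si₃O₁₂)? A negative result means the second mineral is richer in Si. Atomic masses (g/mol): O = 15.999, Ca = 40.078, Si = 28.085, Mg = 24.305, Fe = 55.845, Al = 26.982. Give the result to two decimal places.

4.88 percentage points

Si in (Mg₀.₇₁Fe₀.₂₉)CaSi₂O₆: molar mass 225.694 g/mol; 2×28.085 = 56.170 g → 24.89 wt%.
Si in (Mg₀.₈₁Fe₀.₁₉)₃Al₂Si₃O₁₂: molar mass 421.100 g/mol; 3×28.085 = 84.255 g → 20.01 wt%.
Difference = 24.89 − 20.01 = 4.88 percentage points.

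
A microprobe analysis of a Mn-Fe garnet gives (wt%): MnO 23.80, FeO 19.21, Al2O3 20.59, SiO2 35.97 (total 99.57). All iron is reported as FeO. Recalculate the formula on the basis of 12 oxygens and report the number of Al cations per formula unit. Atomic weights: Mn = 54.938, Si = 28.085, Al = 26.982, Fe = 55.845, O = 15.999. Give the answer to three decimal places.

2.014 Al apfu

23.80 wt% MnO ÷ 70.937 g/mol = 0.33551 mol, giving 0.33551 Mn and 0.33551 O.
19.21 wt% FeO ÷ 71.844 g/mol = 0.26738 mol, giving 0.26738 Fe and 0.26738 O.
20.59 wt% Al2O3 ÷ 101.961 g/mol = 0.20194 mol, giving 0.40388 Al and 0.60582 O.
35.97 wt% SiO2 ÷ 60.083 g/mol = 0.59867 mol, giving 0.59867 Si and 1.19734 O.
Oxygen sums to 2.40605; scaling by 12/2.40605 = 4.98743 puts the formula on 12 O.
Al: 0.40388 × 4.98743 = 2.014 atoms per formula unit.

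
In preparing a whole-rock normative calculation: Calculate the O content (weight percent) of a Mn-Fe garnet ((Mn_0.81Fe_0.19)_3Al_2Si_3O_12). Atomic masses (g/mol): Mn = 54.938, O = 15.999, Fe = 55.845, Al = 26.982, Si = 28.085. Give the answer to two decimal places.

38.74 weight percent

M((Mn_0.81Fe_0.19)_3Al_2Si_3O_12) = 495.538 g/mol.
O contributes 12 × 15.999 = 191.988 g per mole.
191.988/495.538 = 0.3874 → 38.74%.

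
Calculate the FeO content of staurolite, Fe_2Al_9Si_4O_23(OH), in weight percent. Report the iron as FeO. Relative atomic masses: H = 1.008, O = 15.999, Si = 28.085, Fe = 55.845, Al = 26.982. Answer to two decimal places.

16.87 wt%

M(Fe_2Al_9Si_4O_23(OH)) = 851.852 g/mol; M(FeO) = 71.844 g/mol.
Moles FeO per formula unit = 2 Fe ÷ 1 = 2.0000.
FeO fraction = (2.0000 × 71.844) / 851.852 = 143.688/851.852 = 0.1687.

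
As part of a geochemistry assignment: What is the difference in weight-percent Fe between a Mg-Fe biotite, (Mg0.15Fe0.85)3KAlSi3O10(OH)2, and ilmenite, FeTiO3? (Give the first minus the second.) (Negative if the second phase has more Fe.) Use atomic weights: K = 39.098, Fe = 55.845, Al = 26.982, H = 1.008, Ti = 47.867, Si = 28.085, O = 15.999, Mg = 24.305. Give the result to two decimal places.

M((Mg0.15Fe0.85)3KAlSi3O10(OH)2) = 497.681 g/mol, so wt% Fe = 142.405/497.681 × 100 = 28.61%.
M(FeTiO3) = 151.709 g/mol, so wt% Fe = 55.845/151.709 × 100 = 36.81%.
28.61 − 36.81 = -8.20 pp.

-8.20 percentage points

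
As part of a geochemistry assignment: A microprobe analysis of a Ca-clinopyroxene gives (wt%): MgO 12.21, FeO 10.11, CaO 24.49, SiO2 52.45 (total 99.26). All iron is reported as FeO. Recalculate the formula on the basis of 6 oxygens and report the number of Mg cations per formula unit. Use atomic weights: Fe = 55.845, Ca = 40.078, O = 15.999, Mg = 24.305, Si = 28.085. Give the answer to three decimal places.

MgO (M=40.304): mol = 0.30295; Mg = 0.30295, O = 0.30295.
FeO (M=71.844): mol = 0.14072; Fe = 0.14072, O = 0.14072.
CaO (M=56.077): mol = 0.43672; Ca = 0.43672, O = 0.43672.
SiO2 (M=60.083): mol = 0.87296; Si = 0.87296, O = 1.74592.
ΣO = 2.62631; factor = 6/ΣO = 2.28457.
Mg apfu = 0.30295 × 2.28457 = 0.692.

0.692 Mg apfu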